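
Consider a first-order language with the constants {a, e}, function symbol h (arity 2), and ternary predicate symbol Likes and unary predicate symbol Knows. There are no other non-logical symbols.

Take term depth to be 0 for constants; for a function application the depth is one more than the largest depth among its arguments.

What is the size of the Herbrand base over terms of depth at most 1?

222

First count ground terms of depth ≤ 1.
If N_k denotes the number of depth-≤k ground terms, the 2 constants give N_0 = 2, and each function symbol of arity r contributes N_{k-1}^r new terms at level k: N_k = 2 + N_{k-1}^2.
N_0 = 2
N_1 = 2 + 2^2 = 6
Explicitly: a, e, h(a, a), h(a, e), h(e, a), h(e, e).
So |H| = 6.
Each predicate of arity r yields |H|^r ground atoms (one per choice of an r-tuple from H):
  Likes: 6^3 = 216;  Knows: 6
Total ground atoms: 216 + 6 = 222.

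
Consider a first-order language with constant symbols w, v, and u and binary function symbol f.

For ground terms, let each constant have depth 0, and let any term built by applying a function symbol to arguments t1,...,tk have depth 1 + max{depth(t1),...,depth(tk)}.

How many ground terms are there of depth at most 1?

12

If N_k denotes the number of depth-≤k ground terms, the 3 constants give N_0 = 3, and each function symbol of arity r contributes N_{k-1}^r new terms at level k: N_k = 3 + N_{k-1}^2.
N_0 = 3
N_1 = 3 + 3^2 = 12
Explicitly: w, v, u, f(w, w), f(w, v), f(w, u), f(v, w), f(v, v), f(v, u), f(u, w), f(u, v), f(u, u).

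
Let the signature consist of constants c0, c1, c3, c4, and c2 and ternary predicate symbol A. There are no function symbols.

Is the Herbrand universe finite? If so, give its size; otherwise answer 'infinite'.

5

There are no function symbols, so every ground term is one of the 5 constants.
The Herbrand universe is {c0, c1, c3, c4, c2}, which is finite with 5 elements.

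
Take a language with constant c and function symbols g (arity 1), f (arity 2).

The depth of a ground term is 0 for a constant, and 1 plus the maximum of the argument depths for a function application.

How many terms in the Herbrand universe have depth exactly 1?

2

If N_k denotes the number of depth-≤k ground terms, the 1 constant gives N_0 = 1, and each function symbol of arity r contributes N_{k-1}^r new terms at level k: N_k = 1 + N_{k-1} + N_{k-1}^2.
N_0 = 1
N_1 = 1 + 1 + 1^2 = 3
Terms of depth exactly 1: N_1 − N_0 = 3 − 1 = 2.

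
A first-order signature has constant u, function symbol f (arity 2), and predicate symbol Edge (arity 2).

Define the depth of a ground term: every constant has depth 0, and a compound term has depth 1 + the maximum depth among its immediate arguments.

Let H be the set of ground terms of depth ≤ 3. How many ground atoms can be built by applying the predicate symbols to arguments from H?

First count ground terms of depth ≤ 3.
Write N_k for the number of ground terms of depth ≤ k. A term of depth ≤ k is either a constant or a function symbol applied to arguments of depth ≤ k−1, so N_k = 1 + N_{k-1}^2.
N_0 = 1
N_1 = 1 + 1^2 = 2
N_2 = 1 + 2^2 = 5
N_3 = 1 + 5^2 = 26
So |H| = 26.
Each predicate of arity r yields |H|^r ground atoms (one per choice of an r-tuple from H):
  Edge: 26^2 = 676
Total ground atoms: 676.

676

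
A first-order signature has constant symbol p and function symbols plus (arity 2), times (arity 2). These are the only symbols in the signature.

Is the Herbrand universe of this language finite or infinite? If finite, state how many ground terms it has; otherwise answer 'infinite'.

The signature has at least one function symbol (plus, arity 2) and at least one constant (p).
Iterating plus gives infinitely many distinct ground terms: p, plus(p, p), plus(plus(p, p), plus(p, p)), ...
So the Herbrand universe is infinite.

infinite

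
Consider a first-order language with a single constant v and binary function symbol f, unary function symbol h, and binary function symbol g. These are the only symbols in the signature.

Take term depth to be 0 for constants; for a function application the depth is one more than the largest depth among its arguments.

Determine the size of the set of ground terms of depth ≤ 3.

Let N_k = |{terms of depth ≤ k}|. Then N_0 = 1 and N_k = 1 + N_{k-1}^2 + N_{k-1} + N_{k-1}^2 for k ≥ 1 (one summand per function symbol, arity giving the exponent).
N_0 = 1
N_1 = 1 + 1^2 + 1 + 1^2 = 4
N_2 = 1 + 4^2 + 4 + 4^2 = 37
N_3 = 1 + 37^2 + 37 + 37^2 = 2776

2776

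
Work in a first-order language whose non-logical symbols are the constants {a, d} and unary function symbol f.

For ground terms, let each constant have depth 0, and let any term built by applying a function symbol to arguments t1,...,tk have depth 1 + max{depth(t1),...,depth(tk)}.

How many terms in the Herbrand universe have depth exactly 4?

2

Count level by level. With function symbols f/1, the terms of depth ≤ k are the 2 constants together with each function applied to depth-≤(k−1) tuples, so N_k = 2 + N_{k-1}.
N_0 = 2
N_1 = 2 + 2 = 4
N_2 = 2 + 4 = 6
N_3 = 2 + 6 = 8
N_4 = 2 + 8 = 10
Terms of depth exactly 4: N_4 − N_3 = 10 − 8 = 2.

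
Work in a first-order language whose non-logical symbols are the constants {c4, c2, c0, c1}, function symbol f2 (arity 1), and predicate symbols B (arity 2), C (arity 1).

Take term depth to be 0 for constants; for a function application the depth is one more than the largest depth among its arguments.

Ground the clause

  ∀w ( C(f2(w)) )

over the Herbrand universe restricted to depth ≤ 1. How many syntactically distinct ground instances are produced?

Ground terms of depth ≤ 1:
  Let N_k count ground terms of depth at most k. Each non-constant term of depth ≤ k is some function symbol applied to depth-≤(k−1) arguments, giving N_k = 4 + N_{k-1}.
  N_0 = 4
  N_1 = 4 + 4 = 8
  Explicitly: c4, c2, c0, c1, f2(c4), f2(c2), f2(c0), f2(c1).
So there are 8 ground terms available for substitution.
The variable w ranges independently over the available ground terms, and distinct assignments produce distinct instances.
Number of ground instances = 8.

8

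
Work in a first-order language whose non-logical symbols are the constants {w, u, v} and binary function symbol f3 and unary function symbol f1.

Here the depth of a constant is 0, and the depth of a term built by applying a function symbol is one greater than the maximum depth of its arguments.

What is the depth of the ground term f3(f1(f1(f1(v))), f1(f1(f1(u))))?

4

depth(f1(v)) = 1 + depth(v) = 1 + 0 = 1
depth(f1(f1(v))) = 1 + depth(f1(v)) = 1 + 1 = 2
depth(f1(f1(f1(v)))) = 1 + depth(f1(f1(v))) = 1 + 2 = 3
depth(f1(u)) = 1 + depth(u) = 1 + 0 = 1
depth(f1(f1(u))) = 1 + depth(f1(u)) = 1 + 1 = 2
depth(f1(f1(f1(u)))) = 1 + depth(f1(f1(u))) = 1 + 2 = 3
depth(f3(f1(f1(f1(v))), f1(f1(f1(u))))) = 1 + max(3, 3) = 4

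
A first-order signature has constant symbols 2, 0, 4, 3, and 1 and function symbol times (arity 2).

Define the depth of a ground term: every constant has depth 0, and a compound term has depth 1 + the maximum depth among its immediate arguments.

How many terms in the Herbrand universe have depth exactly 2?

875

Count level by level. With function symbols times/2, the terms of depth ≤ k are the 5 constants together with each function applied to depth-≤(k−1) tuples, so N_k = 5 + N_{k-1}^2.
N_0 = 5
N_1 = 5 + 5^2 = 30
N_2 = 5 + 30^2 = 905
Terms of depth exactly 2: N_2 − N_1 = 905 − 30 = 875.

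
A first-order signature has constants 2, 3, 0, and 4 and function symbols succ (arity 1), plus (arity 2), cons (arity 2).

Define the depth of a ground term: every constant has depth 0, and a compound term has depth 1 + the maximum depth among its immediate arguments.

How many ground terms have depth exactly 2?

3204

If N_k denotes the number of depth-≤k ground terms, the 4 constants give N_0 = 4, and each function symbol of arity r contributes N_{k-1}^r new terms at level k: N_k = 4 + N_{k-1} + N_{k-1}^2 + N_{k-1}^2.
N_0 = 4
N_1 = 4 + 4 + 4^2 + 4^2 = 40
N_2 = 4 + 40 + 40^2 + 40^2 = 3244
Terms of depth exactly 2: N_2 − N_1 = 3244 − 40 = 3204.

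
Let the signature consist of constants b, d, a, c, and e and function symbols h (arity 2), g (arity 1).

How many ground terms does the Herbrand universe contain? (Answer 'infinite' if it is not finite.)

infinite

The signature has at least one function symbol (h, arity 2) and at least one constant (b).
Iterating h gives infinitely many distinct ground terms: b, h(b, b), h(h(b, b), h(b, b)), ...
So the Herbrand universe is infinite.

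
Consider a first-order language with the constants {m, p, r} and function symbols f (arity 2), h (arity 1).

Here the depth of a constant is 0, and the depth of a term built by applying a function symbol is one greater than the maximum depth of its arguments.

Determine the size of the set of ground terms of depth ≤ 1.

Write N_k for the number of ground terms of depth ≤ k. A term of depth ≤ k is either a constant or a function symbol applied to arguments of depth ≤ k−1, so N_k = 3 + N_{k-1}^2 + N_{k-1}.
N_0 = 3
N_1 = 3 + 3^2 + 3 = 15

15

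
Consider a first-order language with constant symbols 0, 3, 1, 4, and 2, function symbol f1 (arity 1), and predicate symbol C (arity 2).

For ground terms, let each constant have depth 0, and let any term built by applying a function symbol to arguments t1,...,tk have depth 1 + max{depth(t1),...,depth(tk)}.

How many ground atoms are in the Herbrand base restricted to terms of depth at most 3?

First count ground terms of depth ≤ 3.
If N_k denotes the number of depth-≤k ground terms, the 5 constants give N_0 = 5, and each function symbol of arity r contributes N_{k-1}^r new terms at level k: N_k = 5 + N_{k-1}.
N_0 = 5
N_1 = 5 + 5 = 10
N_2 = 5 + 10 = 15
N_3 = 5 + 15 = 20
So |H| = 20.
Each predicate of arity r yields |H|^r ground atoms (one per choice of an r-tuple from H):
  C: 20^2 = 400
Total ground atoms: 400.

400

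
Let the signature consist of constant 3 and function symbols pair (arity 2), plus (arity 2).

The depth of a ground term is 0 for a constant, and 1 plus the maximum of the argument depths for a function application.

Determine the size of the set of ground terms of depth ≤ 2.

19

Write N_k for the number of ground terms of depth ≤ k. A term of depth ≤ k is either a constant or a function symbol applied to arguments of depth ≤ k−1, so N_k = 1 + N_{k-1}^2 + N_{k-1}^2.
N_0 = 1
N_1 = 1 + 1^2 + 1^2 = 3
N_2 = 1 + 3^2 + 3^2 = 19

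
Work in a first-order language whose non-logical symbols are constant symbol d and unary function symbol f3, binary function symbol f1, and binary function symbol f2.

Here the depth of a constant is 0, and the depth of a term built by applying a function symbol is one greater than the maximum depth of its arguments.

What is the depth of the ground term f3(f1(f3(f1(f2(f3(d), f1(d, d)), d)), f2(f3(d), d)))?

6

depth(f3(d)) = 1 + depth(d) = 1 + 0 = 1
depth(f1(d, d)) = 1 + max(0, 0) = 1
depth(f2(f3(d), f1(d, d))) = 1 + max(1, 1) = 2
depth(f1(f2(f3(d), f1(d, d)), d)) = 1 + max(2, 0) = 3
depth(f3(f1(f2(f3(d), f1(d, d)), d))) = 1 + depth(f1(f2(f3(d), f1(d, d)), d)) = 1 + 3 = 4
depth(f2(f3(d), d)) = 1 + max(1, 0) = 2
depth(f1(f3(f1(f2(f3(d), f1(d, d)), d)), f2(f3(d), d))) = 1 + max(4, 2) = 5
depth(f3(f1(f3(f1(f2(f3(d), f1(d, d)), d)), f2(f3(d), d)))) = 1 + depth(f1(f3(f1(f2(f3(d), f1(d, d)), d)), f2(f3(d), d))) = 1 + 5 = 6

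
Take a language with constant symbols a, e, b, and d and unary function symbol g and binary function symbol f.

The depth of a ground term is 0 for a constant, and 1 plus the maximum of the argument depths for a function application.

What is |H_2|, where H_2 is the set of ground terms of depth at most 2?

If N_k denotes the number of depth-≤k ground terms, the 4 constants give N_0 = 4, and each function symbol of arity r contributes N_{k-1}^r new terms at level k: N_k = 4 + N_{k-1} + N_{k-1}^2.
N_0 = 4
N_1 = 4 + 4 + 4^2 = 24
N_2 = 4 + 24 + 24^2 = 604

604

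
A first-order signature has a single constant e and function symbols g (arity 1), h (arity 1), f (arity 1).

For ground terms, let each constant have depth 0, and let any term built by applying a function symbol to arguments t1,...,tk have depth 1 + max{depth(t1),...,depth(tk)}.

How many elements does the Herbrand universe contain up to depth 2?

13

Write N_k for the number of ground terms of depth ≤ k. A term of depth ≤ k is either a constant or a function symbol applied to arguments of depth ≤ k−1, so N_k = 1 + N_{k-1} + N_{k-1} + N_{k-1}.
N_0 = 1
N_1 = 1 + 1 + 1 + 1 = 4
N_2 = 1 + 4 + 4 + 4 = 13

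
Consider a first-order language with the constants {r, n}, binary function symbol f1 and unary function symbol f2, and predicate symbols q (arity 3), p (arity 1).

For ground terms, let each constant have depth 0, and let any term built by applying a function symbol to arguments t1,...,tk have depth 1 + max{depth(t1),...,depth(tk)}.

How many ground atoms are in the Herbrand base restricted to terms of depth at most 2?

First count ground terms of depth ≤ 2.
Write N_k for the number of ground terms of depth ≤ k. A term of depth ≤ k is either a constant or a function symbol applied to arguments of depth ≤ k−1, so N_k = 2 + N_{k-1}^2 + N_{k-1}.
N_0 = 2
N_1 = 2 + 2^2 + 2 = 8
N_2 = 2 + 8^2 + 8 = 74
So |H| = 74.
For each predicate symbol, the number of ground atoms is |H| raised to its arity; summing:
  q: 74^3 = 405224;  p: 74
Total ground atoms: 405224 + 74 = 405298.

405298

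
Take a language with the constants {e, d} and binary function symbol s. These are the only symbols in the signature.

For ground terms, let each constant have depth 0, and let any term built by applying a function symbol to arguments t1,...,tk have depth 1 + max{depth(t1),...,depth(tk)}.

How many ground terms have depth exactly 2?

If N_k denotes the number of depth-≤k ground terms, the 2 constants give N_0 = 2, and each function symbol of arity r contributes N_{k-1}^r new terms at level k: N_k = 2 + N_{k-1}^2.
N_0 = 2
N_1 = 2 + 2^2 = 6
N_2 = 2 + 6^2 = 38
Terms of depth exactly 2: N_2 − N_1 = 38 − 6 = 32.

32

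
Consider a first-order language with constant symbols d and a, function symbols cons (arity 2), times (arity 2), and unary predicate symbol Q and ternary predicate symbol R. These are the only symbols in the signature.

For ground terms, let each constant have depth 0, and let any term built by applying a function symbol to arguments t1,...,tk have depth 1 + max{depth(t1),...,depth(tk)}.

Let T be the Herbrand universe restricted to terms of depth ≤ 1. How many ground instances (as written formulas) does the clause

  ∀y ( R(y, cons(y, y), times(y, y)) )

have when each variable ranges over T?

Ground terms of depth ≤ 1:
  Write N_k for the number of ground terms of depth ≤ k. A term of depth ≤ k is either a constant or a function symbol applied to arguments of depth ≤ k−1, so N_k = 2 + N_{k-1}^2 + N_{k-1}^2.
  N_0 = 2
  N_1 = 2 + 2^2 + 2^2 = 10
  Explicitly: d, a, cons(d, d), cons(d, a), cons(a, d), cons(a, a), times(d, d), times(d, a), times(a, d), times(a, a).
So there are 10 ground terms available for substitution.
There is 1 variable to instantiate (y),  occurring in at least one literal, so different choices give different ground instances.
Number of ground instances = 10.

10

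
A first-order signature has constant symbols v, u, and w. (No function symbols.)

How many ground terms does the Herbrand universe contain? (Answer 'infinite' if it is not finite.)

3

There are no function symbols, so every ground term is one of the 3 constants.
The Herbrand universe is {v, u, w}, which is finite with 3 elements.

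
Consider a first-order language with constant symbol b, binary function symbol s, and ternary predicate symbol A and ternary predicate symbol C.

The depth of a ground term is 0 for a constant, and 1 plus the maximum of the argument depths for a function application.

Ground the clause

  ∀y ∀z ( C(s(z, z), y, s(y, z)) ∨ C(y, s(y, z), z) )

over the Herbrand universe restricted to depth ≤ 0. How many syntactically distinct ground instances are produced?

Ground terms of depth ≤ 0:
  If N_k denotes the number of depth-≤k ground terms, the 1 constant gives N_0 = 1, and each function symbol of arity r contributes N_{k-1}^r new terms at level k: N_k = 1 + N_{k-1}^2.
  N_0 = 1
  Explicitly: b.
So there is exactly 1 ground term available for substitution.
There are 2 variables to instantiate (y, z), each occurring in at least one literal, so different choices give different ground instances.
Number of ground instances = 1^2 = 1.

1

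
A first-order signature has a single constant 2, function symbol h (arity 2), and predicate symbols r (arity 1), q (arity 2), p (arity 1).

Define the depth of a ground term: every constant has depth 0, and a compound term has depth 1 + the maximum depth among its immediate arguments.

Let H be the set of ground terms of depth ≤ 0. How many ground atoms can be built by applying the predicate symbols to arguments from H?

3

First count ground terms of depth ≤ 0.
Count level by level. With function symbols h/2, the terms of depth ≤ k are the 1 constant together with each function applied to depth-≤(k−1) tuples, so N_k = 1 + N_{k-1}^2.
N_0 = 1
So |H| = 1.
For each predicate symbol, the number of ground atoms is |H| raised to its arity; summing:
  r: 1;  q: 1^2 = 1;  p: 1
Total ground atoms: 1 + 1 + 1 = 3.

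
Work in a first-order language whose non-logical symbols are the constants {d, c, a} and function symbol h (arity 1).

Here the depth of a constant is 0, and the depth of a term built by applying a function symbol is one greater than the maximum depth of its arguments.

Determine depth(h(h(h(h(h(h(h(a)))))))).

depth(h(a)) = 1 + depth(a) = 1 + 0 = 1
depth(h(h(a))) = 1 + depth(h(a)) = 1 + 1 = 2
depth(h(h(h(a)))) = 1 + depth(h(h(a))) = 1 + 2 = 3
depth(h(h(h(h(a))))) = 1 + depth(h(h(h(a)))) = 1 + 3 = 4
depth(h(h(h(h(h(a)))))) = 1 + depth(h(h(h(h(a))))) = 1 + 4 = 5
depth(h(h(h(h(h(h(a))))))) = 1 + depth(h(h(h(h(h(a)))))) = 1 + 5 = 6
depth(h(h(h(h(h(h(h(a)))))))) = 1 + depth(h(h(h(h(h(h(a))))))) = 1 + 6 = 7

7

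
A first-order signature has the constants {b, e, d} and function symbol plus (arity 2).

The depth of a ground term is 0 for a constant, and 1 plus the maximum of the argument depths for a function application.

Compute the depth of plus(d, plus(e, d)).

depth(plus(e, d)) = 1 + max(0, 0) = 1
depth(plus(d, plus(e, d))) = 1 + max(0, 1) = 2

2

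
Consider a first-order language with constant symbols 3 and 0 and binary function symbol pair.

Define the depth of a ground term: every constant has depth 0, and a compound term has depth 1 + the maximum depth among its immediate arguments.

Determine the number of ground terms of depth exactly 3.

1408

Let N_k count ground terms of depth at most k. Each non-constant term of depth ≤ k is some function symbol applied to depth-≤(k−1) arguments, giving N_k = 2 + N_{k-1}^2.
N_0 = 2
N_1 = 2 + 2^2 = 6
N_2 = 2 + 6^2 = 38
N_3 = 2 + 38^2 = 1446
Terms of depth exactly 3: N_3 − N_2 = 1446 − 38 = 1408.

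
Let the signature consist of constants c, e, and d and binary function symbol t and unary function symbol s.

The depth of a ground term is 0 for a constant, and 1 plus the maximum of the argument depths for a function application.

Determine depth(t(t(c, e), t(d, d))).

2

depth(t(c, e)) = 1 + max(0, 0) = 1
depth(t(d, d)) = 1 + max(0, 0) = 1
depth(t(t(c, e), t(d, d))) = 1 + max(1, 1) = 2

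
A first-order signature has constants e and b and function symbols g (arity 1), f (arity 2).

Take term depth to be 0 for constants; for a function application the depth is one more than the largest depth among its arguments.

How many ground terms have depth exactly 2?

66

Count level by level. With function symbols g/1, f/2, the terms of depth ≤ k are the 2 constants together with each function applied to depth-≤(k−1) tuples, so N_k = 2 + N_{k-1} + N_{k-1}^2.
N_0 = 2
N_1 = 2 + 2 + 2^2 = 8
N_2 = 2 + 8 + 8^2 = 74
Terms of depth exactly 2: N_2 − N_1 = 74 − 8 = 66.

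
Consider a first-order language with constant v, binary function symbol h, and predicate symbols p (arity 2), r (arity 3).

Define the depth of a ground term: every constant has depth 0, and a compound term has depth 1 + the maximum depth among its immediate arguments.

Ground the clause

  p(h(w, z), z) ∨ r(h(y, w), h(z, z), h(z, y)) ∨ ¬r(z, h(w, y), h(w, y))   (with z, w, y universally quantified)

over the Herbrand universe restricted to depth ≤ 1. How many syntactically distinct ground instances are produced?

8

Ground terms of depth ≤ 1:
  Let N_k = |{terms of depth ≤ k}|. Then N_0 = 1 and N_k = 1 + N_{k-1}^2 for k ≥ 1 (one summand per function symbol, arity giving the exponent).
  N_0 = 1
  N_1 = 1 + 1^2 = 2
  Explicitly: v, h(v, v).
So there are 2 ground terms available for substitution.
There are 3 variables to instantiate (z, w, y), each occurring in at least one literal, so different choices give different ground instances.
Number of ground instances = 2^3 = 8.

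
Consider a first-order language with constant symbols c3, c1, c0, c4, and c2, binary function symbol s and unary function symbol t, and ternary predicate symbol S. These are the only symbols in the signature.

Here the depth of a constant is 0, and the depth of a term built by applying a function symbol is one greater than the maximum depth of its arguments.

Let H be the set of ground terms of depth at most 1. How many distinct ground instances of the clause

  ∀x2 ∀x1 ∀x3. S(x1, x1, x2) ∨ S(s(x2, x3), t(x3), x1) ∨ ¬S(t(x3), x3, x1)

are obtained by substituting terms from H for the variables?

42875

Ground terms of depth ≤ 1:
  Count level by level. With function symbols s/2, t/1, the terms of depth ≤ k are the 5 constants together with each function applied to depth-≤(k−1) tuples, so N_k = 5 + N_{k-1}^2 + N_{k-1}.
  N_0 = 5
  N_1 = 5 + 5^2 + 5 = 35
So there are 35 ground terms available for substitution.
There are 3 variables to instantiate (x2, x1, x3), each occurring in at least one literal, so different choices give different ground instances.
Number of ground instances = 35^3 = 42875.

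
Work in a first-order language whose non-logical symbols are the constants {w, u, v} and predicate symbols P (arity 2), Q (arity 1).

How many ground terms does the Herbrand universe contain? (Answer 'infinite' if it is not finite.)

3

There are no function symbols, so every ground term is one of the 3 constants.
The Herbrand universe is {w, u, v}, which is finite with 3 elements.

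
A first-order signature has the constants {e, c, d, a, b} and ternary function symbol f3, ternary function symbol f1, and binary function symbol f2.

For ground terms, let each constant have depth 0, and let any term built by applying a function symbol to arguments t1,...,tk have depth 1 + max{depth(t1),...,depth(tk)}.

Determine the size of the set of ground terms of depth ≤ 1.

Write N_k for the number of ground terms of depth ≤ k. A term of depth ≤ k is either a constant or a function symbol applied to arguments of depth ≤ k−1, so N_k = 5 + N_{k-1}^3 + N_{k-1}^3 + N_{k-1}^2.
N_0 = 5
N_1 = 5 + 5^3 + 5^3 + 5^2 = 280

280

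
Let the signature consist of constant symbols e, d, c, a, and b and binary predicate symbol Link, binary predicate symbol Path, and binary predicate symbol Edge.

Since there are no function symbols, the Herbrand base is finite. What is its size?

75

With no function symbols, the Herbrand universe is just the 5 constants.
Ground atoms per predicate: Link: 5^2 = 25, Path: 5^2 = 25, Edge: 5^2 = 25.
Herbrand base size = 25 + 25 + 25 = 75.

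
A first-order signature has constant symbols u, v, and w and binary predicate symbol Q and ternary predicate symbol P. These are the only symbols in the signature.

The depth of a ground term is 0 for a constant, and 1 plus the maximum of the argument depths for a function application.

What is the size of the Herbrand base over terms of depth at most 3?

36

First count ground terms of depth ≤ 3.
With no function symbols every ground term is a constant, so there are exactly 3 ground terms at every depth bound.
N_0 = 3
N_1 = 3
N_2 = 3
N_3 = 3
So |H| = 3.
Ground atoms are formed by filling each argument slot of a predicate with a term from H, so an r-ary predicate gives |H|^r atoms:
  Q: 3^2 = 9;  P: 3^3 = 27
Total ground atoms: 9 + 27 = 36.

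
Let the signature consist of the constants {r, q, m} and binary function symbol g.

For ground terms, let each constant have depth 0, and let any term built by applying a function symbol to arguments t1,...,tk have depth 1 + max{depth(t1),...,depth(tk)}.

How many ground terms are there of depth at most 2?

147

If N_k denotes the number of depth-≤k ground terms, the 3 constants give N_0 = 3, and each function symbol of arity r contributes N_{k-1}^r new terms at level k: N_k = 3 + N_{k-1}^2.
N_0 = 3
N_1 = 3 + 3^2 = 12
N_2 = 3 + 12^2 = 147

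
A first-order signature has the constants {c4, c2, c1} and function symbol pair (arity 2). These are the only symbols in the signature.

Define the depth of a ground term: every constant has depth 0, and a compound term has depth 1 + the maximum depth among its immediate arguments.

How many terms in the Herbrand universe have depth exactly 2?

If N_k denotes the number of depth-≤k ground terms, the 3 constants give N_0 = 3, and each function symbol of arity r contributes N_{k-1}^r new terms at level k: N_k = 3 + N_{k-1}^2.
N_0 = 3
N_1 = 3 + 3^2 = 12
N_2 = 3 + 12^2 = 147
Terms of depth exactly 2: N_2 − N_1 = 147 − 12 = 135.

135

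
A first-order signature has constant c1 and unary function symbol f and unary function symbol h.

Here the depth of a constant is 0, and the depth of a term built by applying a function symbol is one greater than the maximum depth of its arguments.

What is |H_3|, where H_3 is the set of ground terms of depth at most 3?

15

Let N_k = |{terms of depth ≤ k}|. Then N_0 = 1 and N_k = 1 + N_{k-1} + N_{k-1} for k ≥ 1 (one summand per function symbol, arity giving the exponent).
N_0 = 1
N_1 = 1 + 1 + 1 = 3
N_2 = 1 + 3 + 3 = 7
N_3 = 1 + 7 + 7 = 15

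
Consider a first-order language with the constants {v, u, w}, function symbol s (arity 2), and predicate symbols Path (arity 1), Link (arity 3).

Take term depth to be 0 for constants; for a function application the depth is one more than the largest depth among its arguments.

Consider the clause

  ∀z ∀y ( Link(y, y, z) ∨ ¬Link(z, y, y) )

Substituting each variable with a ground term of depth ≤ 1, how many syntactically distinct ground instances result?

Ground terms of depth ≤ 1:
  Let N_k count ground terms of depth at most k. Each non-constant term of depth ≤ k is some function symbol applied to depth-≤(k−1) arguments, giving N_k = 3 + N_{k-1}^2.
  N_0 = 3
  N_1 = 3 + 3^2 = 12
So there are 12 ground terms available for substitution.
The clause has 2 distinct variables (z, y), each appearing in the body. In the free term algebra distinct substitutions yield syntactically distinct ground instances.
Number of ground instances = 12^2 = 144.

144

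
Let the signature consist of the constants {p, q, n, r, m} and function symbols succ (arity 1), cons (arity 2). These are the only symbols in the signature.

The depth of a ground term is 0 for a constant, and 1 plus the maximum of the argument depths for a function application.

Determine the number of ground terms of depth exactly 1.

Let N_k count ground terms of depth at most k. Each non-constant term of depth ≤ k is some function symbol applied to depth-≤(k−1) arguments, giving N_k = 5 + N_{k-1} + N_{k-1}^2.
N_0 = 5
N_1 = 5 + 5 + 5^2 = 35
Terms of depth exactly 1: N_1 − N_0 = 35 − 5 = 30.

30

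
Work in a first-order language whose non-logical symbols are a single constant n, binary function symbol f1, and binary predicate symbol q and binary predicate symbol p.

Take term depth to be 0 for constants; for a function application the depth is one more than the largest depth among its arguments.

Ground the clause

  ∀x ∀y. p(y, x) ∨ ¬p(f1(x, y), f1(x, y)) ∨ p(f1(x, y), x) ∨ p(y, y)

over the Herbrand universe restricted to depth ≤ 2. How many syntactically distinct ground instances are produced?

25

Ground terms of depth ≤ 2:
  Let N_k count ground terms of depth at most k. Each non-constant term of depth ≤ k is some function symbol applied to depth-≤(k−1) arguments, giving N_k = 1 + N_{k-1}^2.
  N_0 = 1
  N_1 = 1 + 1^2 = 2
  N_2 = 1 + 2^2 = 5
So there are 5 ground terms available for substitution.
There are 2 variables to instantiate (x, y), each occurring in at least one literal, so different choices give different ground instances.
Number of ground instances = 5^2 = 25.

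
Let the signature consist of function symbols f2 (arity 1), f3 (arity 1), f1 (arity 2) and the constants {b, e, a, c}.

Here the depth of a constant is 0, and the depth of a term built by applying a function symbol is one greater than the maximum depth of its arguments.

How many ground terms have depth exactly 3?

If N_k denotes the number of depth-≤k ground terms, the 4 constants give N_0 = 4, and each function symbol of arity r contributes N_{k-1}^r new terms at level k: N_k = 4 + N_{k-1} + N_{k-1} + N_{k-1}^2.
N_0 = 4
N_1 = 4 + 4 + 4 + 4^2 = 28
N_2 = 4 + 28 + 28 + 28^2 = 844
N_3 = 4 + 844 + 844 + 844^2 = 714028
Terms of depth exactly 3: N_3 − N_2 = 714028 − 844 = 713184.

713184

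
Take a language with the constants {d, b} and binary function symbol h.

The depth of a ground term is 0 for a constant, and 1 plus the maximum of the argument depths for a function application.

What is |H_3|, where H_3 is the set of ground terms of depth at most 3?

1446

Let N_k = |{terms of depth ≤ k}|. Then N_0 = 2 and N_k = 2 + N_{k-1}^2 for k ≥ 1 (one summand per function symbol, arity giving the exponent).
N_0 = 2
N_1 = 2 + 2^2 = 6
N_2 = 2 + 6^2 = 38
N_3 = 2 + 38^2 = 1446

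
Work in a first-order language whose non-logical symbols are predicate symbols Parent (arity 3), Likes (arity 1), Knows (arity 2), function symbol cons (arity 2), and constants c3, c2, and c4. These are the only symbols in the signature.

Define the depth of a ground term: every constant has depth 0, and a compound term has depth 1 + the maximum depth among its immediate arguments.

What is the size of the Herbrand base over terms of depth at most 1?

First count ground terms of depth ≤ 1.
Let N_k count ground terms of depth at most k. Each non-constant term of depth ≤ k is some function symbol applied to depth-≤(k−1) arguments, giving N_k = 3 + N_{k-1}^2.
N_0 = 3
N_1 = 3 + 3^2 = 12
So |H| = 12.
Ground atoms are formed by filling each argument slot of a predicate with a term from H, so an r-ary predicate gives |H|^r atoms:
  Parent: 12^3 = 1728;  Likes: 12;  Knows: 12^2 = 144
Total ground atoms: 1728 + 12 + 144 = 1884.

1884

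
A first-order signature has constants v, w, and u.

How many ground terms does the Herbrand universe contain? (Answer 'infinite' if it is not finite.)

3

There are no function symbols, so every ground term is one of the 3 constants.
The Herbrand universe is {v, w, u}, which is finite with 3 elements.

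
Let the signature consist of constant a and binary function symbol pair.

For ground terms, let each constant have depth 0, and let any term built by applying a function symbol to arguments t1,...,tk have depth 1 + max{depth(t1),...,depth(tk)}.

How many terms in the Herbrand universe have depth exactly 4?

651

If N_k denotes the number of depth-≤k ground terms, the 1 constant gives N_0 = 1, and each function symbol of arity r contributes N_{k-1}^r new terms at level k: N_k = 1 + N_{k-1}^2.
N_0 = 1
N_1 = 1 + 1^2 = 2
N_2 = 1 + 2^2 = 5
N_3 = 1 + 5^2 = 26
N_4 = 1 + 26^2 = 677
Terms of depth exactly 4: N_4 − N_3 = 677 − 26 = 651.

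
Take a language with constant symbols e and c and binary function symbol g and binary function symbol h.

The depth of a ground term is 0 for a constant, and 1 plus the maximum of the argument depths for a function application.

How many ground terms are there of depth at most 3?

Write N_k for the number of ground terms of depth ≤ k. A term of depth ≤ k is either a constant or a function symbol applied to arguments of depth ≤ k−1, so N_k = 2 + N_{k-1}^2 + N_{k-1}^2.
N_0 = 2
N_1 = 2 + 2^2 + 2^2 = 10
N_2 = 2 + 10^2 + 10^2 = 202
N_3 = 2 + 202^2 + 202^2 = 81610

81610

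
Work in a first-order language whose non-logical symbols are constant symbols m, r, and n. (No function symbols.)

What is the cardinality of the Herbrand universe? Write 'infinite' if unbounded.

There are no function symbols, so every ground term is one of the 3 constants.
The Herbrand universe is {m, r, n}, which is finite with 3 elements.

3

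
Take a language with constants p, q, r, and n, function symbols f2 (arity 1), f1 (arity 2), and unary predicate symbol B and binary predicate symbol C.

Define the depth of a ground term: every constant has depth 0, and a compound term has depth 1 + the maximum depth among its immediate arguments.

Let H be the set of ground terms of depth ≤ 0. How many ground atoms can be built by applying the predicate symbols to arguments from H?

20

First count ground terms of depth ≤ 0.
Let N_k count ground terms of depth at most k. Each non-constant term of depth ≤ k is some function symbol applied to depth-≤(k−1) arguments, giving N_k = 4 + N_{k-1} + N_{k-1}^2.
N_0 = 4
Explicitly: p, q, r, n.
So |H| = 4.
Ground atoms are formed by filling each argument slot of a predicate with a term from H, so an r-ary predicate gives |H|^r atoms:
  B: 4;  C: 4^2 = 16
Total ground atoms: 4 + 16 = 20.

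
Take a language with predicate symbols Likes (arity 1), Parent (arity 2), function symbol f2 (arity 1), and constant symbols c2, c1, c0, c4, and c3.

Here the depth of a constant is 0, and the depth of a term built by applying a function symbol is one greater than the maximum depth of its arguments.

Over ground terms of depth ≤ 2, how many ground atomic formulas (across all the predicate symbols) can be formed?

First count ground terms of depth ≤ 2.
Count level by level. With function symbols f2/1, the terms of depth ≤ k are the 5 constants together with each function applied to depth-≤(k−1) tuples, so N_k = 5 + N_{k-1}.
N_0 = 5
N_1 = 5 + 5 = 10
N_2 = 5 + 10 = 15
So |H| = 15.
For each predicate symbol, the number of ground atoms is |H| raised to its arity; summing:
  Likes: 15;  Parent: 15^2 = 225
Total ground atoms: 15 + 225 = 240.

240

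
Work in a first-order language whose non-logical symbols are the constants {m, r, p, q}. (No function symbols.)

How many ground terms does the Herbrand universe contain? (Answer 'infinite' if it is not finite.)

4

There are no function symbols, so every ground term is one of the 4 constants.
The Herbrand universe is {m, r, p, q}, which is finite with 4 elements.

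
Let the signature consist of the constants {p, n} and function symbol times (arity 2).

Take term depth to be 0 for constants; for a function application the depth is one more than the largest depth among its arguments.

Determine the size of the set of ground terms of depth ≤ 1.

6

Count level by level. With function symbols times/2, the terms of depth ≤ k are the 2 constants together with each function applied to depth-≤(k−1) tuples, so N_k = 2 + N_{k-1}^2.
N_0 = 2
N_1 = 2 + 2^2 = 6
Explicitly: p, n, times(p, p), times(p, n), times(n, p), times(n, n).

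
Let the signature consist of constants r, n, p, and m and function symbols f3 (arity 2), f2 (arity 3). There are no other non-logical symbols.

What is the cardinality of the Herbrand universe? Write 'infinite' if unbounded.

infinite

The signature has at least one function symbol (f3, arity 2) and at least one constant (r).
Iterating f3 gives infinitely many distinct ground terms: r, f3(r, r), f3(f3(r, r), f3(r, r)), ...
So the Herbrand universe is infinite.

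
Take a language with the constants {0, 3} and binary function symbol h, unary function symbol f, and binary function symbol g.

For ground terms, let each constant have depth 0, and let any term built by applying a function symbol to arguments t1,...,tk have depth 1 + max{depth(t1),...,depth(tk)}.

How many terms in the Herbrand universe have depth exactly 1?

10

If N_k denotes the number of depth-≤k ground terms, the 2 constants give N_0 = 2, and each function symbol of arity r contributes N_{k-1}^r new terms at level k: N_k = 2 + N_{k-1}^2 + N_{k-1} + N_{k-1}^2.
N_0 = 2
N_1 = 2 + 2^2 + 2 + 2^2 = 12
Terms of depth exactly 1: N_1 − N_0 = 12 − 2 = 10.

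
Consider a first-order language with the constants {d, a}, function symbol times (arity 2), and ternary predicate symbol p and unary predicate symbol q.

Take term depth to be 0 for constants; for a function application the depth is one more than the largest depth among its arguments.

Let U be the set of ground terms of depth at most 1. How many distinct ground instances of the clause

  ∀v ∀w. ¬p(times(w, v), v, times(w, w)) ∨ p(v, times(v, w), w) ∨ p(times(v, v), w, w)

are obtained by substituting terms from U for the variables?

36

Ground terms of depth ≤ 1:
  If N_k denotes the number of depth-≤k ground terms, the 2 constants give N_0 = 2, and each function symbol of arity r contributes N_{k-1}^r new terms at level k: N_k = 2 + N_{k-1}^2.
  N_0 = 2
  N_1 = 2 + 2^2 = 6
So there are 6 ground terms available for substitution.
The clause has 2 distinct variables (v, w), each appearing in the body. In the free term algebra distinct substitutions yield syntactically distinct ground instances.
Number of ground instances = 6^2 = 36.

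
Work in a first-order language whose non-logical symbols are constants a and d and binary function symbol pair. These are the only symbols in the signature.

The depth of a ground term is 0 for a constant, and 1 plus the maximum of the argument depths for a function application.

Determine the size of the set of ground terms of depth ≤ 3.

1446

If N_k denotes the number of depth-≤k ground terms, the 2 constants give N_0 = 2, and each function symbol of arity r contributes N_{k-1}^r new terms at level k: N_k = 2 + N_{k-1}^2.
N_0 = 2
N_1 = 2 + 2^2 = 6
N_2 = 2 + 6^2 = 38
N_3 = 2 + 38^2 = 1446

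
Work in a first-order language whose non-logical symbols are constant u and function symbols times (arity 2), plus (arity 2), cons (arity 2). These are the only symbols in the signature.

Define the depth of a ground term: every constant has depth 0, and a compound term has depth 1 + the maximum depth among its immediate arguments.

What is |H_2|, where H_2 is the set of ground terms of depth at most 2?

49

If N_k denotes the number of depth-≤k ground terms, the 1 constant gives N_0 = 1, and each function symbol of arity r contributes N_{k-1}^r new terms at level k: N_k = 1 + N_{k-1}^2 + N_{k-1}^2 + N_{k-1}^2.
N_0 = 1
N_1 = 1 + 1^2 + 1^2 + 1^2 = 4
N_2 = 1 + 4^2 + 4^2 + 4^2 = 49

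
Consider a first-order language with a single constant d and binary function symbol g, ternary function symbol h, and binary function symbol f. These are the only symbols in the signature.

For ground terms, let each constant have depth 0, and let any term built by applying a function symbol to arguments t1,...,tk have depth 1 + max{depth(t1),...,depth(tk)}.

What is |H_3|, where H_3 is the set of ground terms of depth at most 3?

931492

Let N_k = |{terms of depth ≤ k}|. Then N_0 = 1 and N_k = 1 + N_{k-1}^2 + N_{k-1}^3 + N_{k-1}^2 for k ≥ 1 (one summand per function symbol, arity giving the exponent).
N_0 = 1
N_1 = 1 + 1^2 + 1^3 + 1^2 = 4
N_2 = 1 + 4^2 + 4^3 + 4^2 = 97
N_3 = 1 + 97^2 + 97^3 + 97^2 = 931492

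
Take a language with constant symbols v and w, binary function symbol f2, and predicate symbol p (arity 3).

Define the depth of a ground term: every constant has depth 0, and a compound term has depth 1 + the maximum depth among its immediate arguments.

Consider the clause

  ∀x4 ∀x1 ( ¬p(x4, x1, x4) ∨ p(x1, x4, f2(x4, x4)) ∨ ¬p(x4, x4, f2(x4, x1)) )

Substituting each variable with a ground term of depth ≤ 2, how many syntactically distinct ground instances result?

1444

Ground terms of depth ≤ 2:
  If N_k denotes the number of depth-≤k ground terms, the 2 constants give N_0 = 2, and each function symbol of arity r contributes N_{k-1}^r new terms at level k: N_k = 2 + N_{k-1}^2.
  N_0 = 2
  N_1 = 2 + 2^2 = 6
  N_2 = 2 + 6^2 = 38
So there are 38 ground terms available for substitution.
The body mentions every one of the 2 quantified variables; since ground terms form a free algebra, no two substitutions collapse to the same formula.
Number of ground instances = 38^2 = 1444.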